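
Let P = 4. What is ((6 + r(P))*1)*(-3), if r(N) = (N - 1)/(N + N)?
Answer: -153/8 ≈ -19.125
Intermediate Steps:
r(N) = (-1 + N)/(2*N) (r(N) = (-1 + N)/((2*N)) = (-1 + N)*(1/(2*N)) = (-1 + N)/(2*N))
((6 + r(P))*1)*(-3) = ((6 + (1/2)*(-1 + 4)/4)*1)*(-3) = ((6 + (1/2)*(1/4)*3)*1)*(-3) = ((6 + 3/8)*1)*(-3) = ((51/8)*1)*(-3) = (51/8)*(-3) = -153/8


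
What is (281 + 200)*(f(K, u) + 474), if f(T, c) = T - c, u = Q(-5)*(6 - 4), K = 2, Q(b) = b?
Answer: 233766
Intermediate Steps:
u = -10 (u = -5*(6 - 4) = -5*2 = -10)
(281 + 200)*(f(K, u) + 474) = (281 + 200)*((2 - 1*(-10)) + 474) = 481*((2 + 10) + 474) = 481*(12 + 474) = 481*486 = 233766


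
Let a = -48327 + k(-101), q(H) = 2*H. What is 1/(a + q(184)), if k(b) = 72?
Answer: -1/47887 ≈ -2.0882e-5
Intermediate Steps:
a = -48255 (a = -48327 + 72 = -48255)
1/(a + q(184)) = 1/(-48255 + 2*184) = 1/(-48255 + 368) = 1/(-47887) = -1/47887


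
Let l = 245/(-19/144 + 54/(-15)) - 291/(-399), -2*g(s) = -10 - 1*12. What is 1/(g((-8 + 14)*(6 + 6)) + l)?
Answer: -357371/19269480 ≈ -0.018546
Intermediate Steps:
g(s) = 11 (g(s) = -(-10 - 1*12)/2 = -(-10 - 12)/2 = -½*(-22) = 11)
l = -23200561/357371 (l = 245/(-19*1/144 + 54*(-1/15)) - 291*(-1/399) = 245/(-19/144 - 18/5) + 97/133 = 245/(-2687/720) + 97/133 = 245*(-720/2687) + 97/133 = -176400/2687 + 97/133 = -23200561/357371 ≈ -64.920)
1/(g((-8 + 14)*(6 + 6)) + l) = 1/(11 - 23200561/357371) = 1/(-19269480/357371) = -357371/19269480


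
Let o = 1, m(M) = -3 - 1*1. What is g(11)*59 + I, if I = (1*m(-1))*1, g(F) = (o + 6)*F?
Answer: 4539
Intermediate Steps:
m(M) = -4 (m(M) = -3 - 1 = -4)
g(F) = 7*F (g(F) = (1 + 6)*F = 7*F)
I = -4 (I = (1*(-4))*1 = -4*1 = -4)
g(11)*59 + I = (7*11)*59 - 4 = 77*59 - 4 = 4543 - 4 = 4539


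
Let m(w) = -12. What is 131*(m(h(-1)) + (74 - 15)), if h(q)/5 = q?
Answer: 6157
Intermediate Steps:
h(q) = 5*q
131*(m(h(-1)) + (74 - 15)) = 131*(-12 + (74 - 15)) = 131*(-12 + 59) = 131*47 = 6157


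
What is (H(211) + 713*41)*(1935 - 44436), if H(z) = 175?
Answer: -1249869408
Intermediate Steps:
(H(211) + 713*41)*(1935 - 44436) = (175 + 713*41)*(1935 - 44436) = (175 + 29233)*(-42501) = 29408*(-42501) = -1249869408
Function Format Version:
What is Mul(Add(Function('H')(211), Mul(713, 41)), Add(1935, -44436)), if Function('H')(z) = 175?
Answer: -1249869408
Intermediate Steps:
Mul(Add(Function('H')(211), Mul(713, 41)), Add(1935, -44436)) = Mul(Add(175, Mul(713, 41)), Add(1935, -44436)) = Mul(Add(175, 29233), -42501) = Mul(29408, -42501) = -1249869408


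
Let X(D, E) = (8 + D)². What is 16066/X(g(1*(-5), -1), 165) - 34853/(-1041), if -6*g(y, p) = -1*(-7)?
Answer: 660677309/1749921 ≈ 377.55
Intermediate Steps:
g(y, p) = -7/6 (g(y, p) = -(-1)*(-7)/6 = -⅙*7 = -7/6)
16066/X(g(1*(-5), -1), 165) - 34853/(-1041) = 16066/((8 - 7/6)²) - 34853/(-1041) = 16066/((41/6)²) - 34853*(-1/1041) = 16066/(1681/36) + 34853/1041 = 16066*(36/1681) + 34853/1041 = 578376/1681 + 34853/1041 = 660677309/1749921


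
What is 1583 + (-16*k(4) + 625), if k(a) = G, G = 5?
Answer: 2128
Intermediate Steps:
k(a) = 5
1583 + (-16*k(4) + 625) = 1583 + (-16*5 + 625) = 1583 + (-80 + 625) = 1583 + 545 = 2128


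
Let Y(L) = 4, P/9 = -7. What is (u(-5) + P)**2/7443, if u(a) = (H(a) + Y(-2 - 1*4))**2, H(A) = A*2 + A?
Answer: 3364/7443 ≈ 0.45197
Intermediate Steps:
P = -63 (P = 9*(-7) = -63)
H(A) = 3*A (H(A) = 2*A + A = 3*A)
u(a) = (4 + 3*a)**2 (u(a) = (3*a + 4)**2 = (4 + 3*a)**2)
(u(-5) + P)**2/7443 = ((4 + 3*(-5))**2 - 63)**2/7443 = ((4 - 15)**2 - 63)**2*(1/7443) = ((-11)**2 - 63)**2*(1/7443) = (121 - 63)**2*(1/7443) = 58**2*(1/7443) = 3364*(1/7443) = 3364/7443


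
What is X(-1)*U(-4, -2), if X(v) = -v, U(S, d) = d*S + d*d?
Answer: 12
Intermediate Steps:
U(S, d) = d² + S*d (U(S, d) = S*d + d² = d² + S*d)
X(-1)*U(-4, -2) = (-1*(-1))*(-2*(-4 - 2)) = 1*(-2*(-6)) = 1*12 = 12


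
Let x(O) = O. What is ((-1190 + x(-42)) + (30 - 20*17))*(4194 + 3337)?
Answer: -11612802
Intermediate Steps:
((-1190 + x(-42)) + (30 - 20*17))*(4194 + 3337) = ((-1190 - 42) + (30 - 20*17))*(4194 + 3337) = (-1232 + (30 - 340))*7531 = (-1232 - 310)*7531 = -1542*7531 = -11612802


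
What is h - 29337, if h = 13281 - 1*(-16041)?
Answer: -15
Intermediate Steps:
h = 29322 (h = 13281 + 16041 = 29322)
h - 29337 = 29322 - 29337 = -15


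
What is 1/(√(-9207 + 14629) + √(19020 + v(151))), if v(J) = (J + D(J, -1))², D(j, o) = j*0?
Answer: 1/(√5422 + √41821) ≈ 0.0035954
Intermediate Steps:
D(j, o) = 0
v(J) = J² (v(J) = (J + 0)² = J²)
1/(√(-9207 + 14629) + √(19020 + v(151))) = 1/(√(-9207 + 14629) + √(19020 + 151²)) = 1/(√5422 + √(19020 + 22801)) = 1/(√5422 + √41821)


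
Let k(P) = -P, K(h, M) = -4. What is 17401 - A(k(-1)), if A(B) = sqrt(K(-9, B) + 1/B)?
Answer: 17401 - I*sqrt(3) ≈ 17401.0 - 1.732*I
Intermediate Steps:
A(B) = sqrt(-4 + 1/B)
17401 - A(k(-1)) = 17401 - sqrt(-4 + 1/(-1*(-1))) = 17401 - sqrt(-4 + 1/1) = 17401 - sqrt(-4 + 1) = 17401 - sqrt(-3) = 17401 - I*sqrt(3)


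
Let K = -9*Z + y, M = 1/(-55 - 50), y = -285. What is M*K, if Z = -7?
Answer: 74/35 ≈ 2.1143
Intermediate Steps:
M = -1/105 (M = 1/(-105) = -1/105 ≈ -0.0095238)
K = -222 (K = -9*(-7) - 285 = 63 - 285 = -222)
M*K = -1/105*(-222) = 74/35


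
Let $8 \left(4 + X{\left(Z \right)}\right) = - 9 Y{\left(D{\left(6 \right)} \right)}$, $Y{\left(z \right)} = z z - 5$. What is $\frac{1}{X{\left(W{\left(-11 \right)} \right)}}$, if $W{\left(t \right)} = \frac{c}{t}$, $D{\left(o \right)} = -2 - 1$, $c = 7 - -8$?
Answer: $- \frac{2}{17} \approx -0.11765$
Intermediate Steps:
$c = 15$ ($c = 7 + 8 = 15$)
$D{\left(o \right)} = -3$ ($D{\left(o \right)} = -2 - 1 = -3$)
$W{\left(t \right)} = \frac{15}{t}$
$Y{\left(z \right)} = -5 + z^{2}$ ($Y{\left(z \right)} = z^{2} - 5 = -5 + z^{2}$)
$X{\left(Z \right)} = - \frac{17}{2}$ ($X{\left(Z \right)} = -4 + \frac{\left(-9\right) \left(-5 + \left(-3\right)^{2}\right)}{8} = -4 + \frac{\left(-9\right) \left(-5 + 9\right)}{8} = -4 + \frac{\left(-9\right) 4}{8} = -4 + \frac{1}{8} \left(-36\right) = -4 - \frac{9}{2} = - \frac{17}{2}$)
$\frac{1}{X{\left(W{\left(-11 \right)} \right)}} = \frac{1}{- \frac{17}{2}} = - \frac{2}{17}$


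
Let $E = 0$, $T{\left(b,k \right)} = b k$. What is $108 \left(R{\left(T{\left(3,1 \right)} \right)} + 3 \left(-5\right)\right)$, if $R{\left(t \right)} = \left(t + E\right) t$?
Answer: $-648$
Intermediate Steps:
$R{\left(t \right)} = t^{2}$ ($R{\left(t \right)} = \left(t + 0\right) t = t t = t^{2}$)
$108 \left(R{\left(T{\left(3,1 \right)} \right)} + 3 \left(-5\right)\right) = 108 \left(\left(3 \cdot 1\right)^{2} + 3 \left(-5\right)\right) = 108 \left(3^{2} - 15\right) = 108 \left(9 - 15\right) = 108 \left(-6\right) = -648$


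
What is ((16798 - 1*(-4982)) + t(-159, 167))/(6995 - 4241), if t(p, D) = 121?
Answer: 21901/2754 ≈ 7.9524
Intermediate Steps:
((16798 - 1*(-4982)) + t(-159, 167))/(6995 - 4241) = ((16798 - 1*(-4982)) + 121)/(6995 - 4241) = ((16798 + 4982) + 121)/2754 = (21780 + 121)*(1/2754) = 21901*(1/2754) = 21901/2754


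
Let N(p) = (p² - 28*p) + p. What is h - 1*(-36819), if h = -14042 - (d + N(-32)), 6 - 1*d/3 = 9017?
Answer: 47922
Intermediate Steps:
d = -27033 (d = 18 - 3*9017 = 18 - 27051 = -27033)
N(p) = p² - 27*p
h = 11103 (h = -14042 - (-27033 - 32*(-27 - 32)) = -14042 - (-27033 - 32*(-59)) = -14042 - (-27033 + 1888) = -14042 - 1*(-25145) = -14042 + 25145 = 11103)
h - 1*(-36819) = 11103 - 1*(-36819) = 11103 + 36819 = 47922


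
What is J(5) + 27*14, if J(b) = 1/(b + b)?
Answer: 3781/10 ≈ 378.10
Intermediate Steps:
J(b) = 1/(2*b)
J(5) + 27*14 = (½)/5 + 27*14 = (½)*(⅕) + 378 = ⅒ + 378 = 3781/10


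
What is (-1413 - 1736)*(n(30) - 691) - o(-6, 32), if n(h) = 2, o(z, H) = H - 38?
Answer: 2169667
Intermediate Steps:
o(z, H) = -38 + H
(-1413 - 1736)*(n(30) - 691) - o(-6, 32) = (-1413 - 1736)*(2 - 691) - (-38 + 32) = -3149*(-689) - 1*(-6) = 2169661 + 6 = 2169667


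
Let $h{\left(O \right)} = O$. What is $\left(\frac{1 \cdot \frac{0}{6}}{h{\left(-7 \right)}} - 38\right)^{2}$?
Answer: $1444$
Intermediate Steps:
$\left(\frac{1 \cdot \frac{0}{6}}{h{\left(-7 \right)}} - 38\right)^{2} = \left(\frac{1 \cdot \frac{0}{6}}{-7} - 38\right)^{2} = \left(1 \cdot 0 \cdot \frac{1}{6} \left(- \frac{1}{7}\right) - 38\right)^{2} = \left(1 \cdot 0 \left(- \frac{1}{7}\right) - 38\right)^{2} = \left(0 \left(- \frac{1}{7}\right) - 38\right)^{2} = \left(0 - 38\right)^{2} = \left(-38\right)^{2} = 1444$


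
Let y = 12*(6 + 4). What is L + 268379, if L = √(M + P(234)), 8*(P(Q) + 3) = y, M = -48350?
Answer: 268379 + I*√48338 ≈ 2.6838e+5 + 219.86*I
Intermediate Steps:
y = 120 (y = 12*10 = 120)
P(Q) = 12 (P(Q) = -3 + (⅛)*120 = -3 + 15 = 12)
L = I*√48338 (L = √(-48350 + 12) = √(-48338) = I*√48338 ≈ 219.86*I)
L + 268379 = I*√48338 + 268379 = 268379 + I*√48338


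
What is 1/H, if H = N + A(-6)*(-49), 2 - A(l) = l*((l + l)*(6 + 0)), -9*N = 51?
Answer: 3/63193 ≈ 4.7474e-5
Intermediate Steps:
N = -17/3 (N = -1/9*51 = -17/3 ≈ -5.6667)
A(l) = 2 - 12*l**2 (A(l) = 2 - l*(l + l)*(6 + 0) = 2 - l*(2*l)*6 = 2 - l*12*l = 2 - 12*l**2)
H = 63193/3 (H = -17/3 + (2 - 12*(-6)**2)*(-49) = -17/3 + (2 - 12*36)*(-49) = -17/3 + (2 - 432)*(-49) = -17/3 - 430*(-49) = -17/3 + 21070 = 63193/3 ≈ 21064.)
1/H = 1/(63193/3) = 3/63193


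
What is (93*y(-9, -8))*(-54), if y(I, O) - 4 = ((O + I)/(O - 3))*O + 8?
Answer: 20088/11 ≈ 1826.2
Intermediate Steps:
y(I, O) = 12 + O*(I + O)/(-3 + O) (y(I, O) = 4 + (((O + I)/(O - 3))*O + 8) = 4 + (((I + O)/(-3 + O))*O + 8) = 4 + (O*(I + O)/(-3 + O) + 8) = 4 + (8 + O*(I + O)/(-3 + O)) = 12 + O*(I + O)/(-3 + O))
(93*y(-9, -8))*(-54) = (93*((-36 + (-8)**2 + 12*(-8) - 9*(-8))/(-3 - 8)))*(-54) = (93*((-36 + 64 - 96 + 72)/(-11)))*(-54) = (93*(-1/11*4))*(-54) = (93*(-4/11))*(-54) = -372/11*(-54) = 20088/11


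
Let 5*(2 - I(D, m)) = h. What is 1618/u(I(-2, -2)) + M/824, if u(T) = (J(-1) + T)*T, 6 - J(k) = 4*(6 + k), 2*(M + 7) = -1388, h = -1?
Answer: -33785749/534776 ≈ -63.177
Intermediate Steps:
M = -701 (M = -7 + (½)*(-1388) = -7 - 694 = -701)
I(D, m) = 11/5 (I(D, m) = 2 - ⅕*(-1) = 2 + ⅕ = 11/5)
J(k) = -18 - 4*k (J(k) = 6 - 4*(6 + k) = 6 - (24 + 4*k) = 6 + (-24 - 4*k) = -18 - 4*k)
u(T) = T*(-14 + T) (u(T) = ((-18 - 4*(-1)) + T)*T = ((-18 + 4) + T)*T = (-14 + T)*T = T*(-14 + T))
1618/u(I(-2, -2)) + M/824 = 1618/((11*(-14 + 11/5)/5)) - 701/824 = 1618/(((11/5)*(-59/5))) - 701*1/824 = 1618/(-649/25) - 701/824 = 1618*(-25/649) - 701/824 = -40450/649 - 701/824 = -33785749/534776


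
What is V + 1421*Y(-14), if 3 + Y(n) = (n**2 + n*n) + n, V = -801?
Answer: 532074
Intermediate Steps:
Y(n) = -3 + n + 2*n**2 (Y(n) = -3 + ((n**2 + n*n) + n) = -3 + ((n**2 + n**2) + n) = -3 + (2*n**2 + n) = -3 + (n + 2*n**2) = -3 + n + 2*n**2)
V + 1421*Y(-14) = -801 + 1421*(-3 - 14 + 2*(-14)**2) = -801 + 1421*(-3 - 14 + 2*196) = -801 + 1421*(-3 - 14 + 392) = -801 + 1421*375 = -801 + 532875 = 532074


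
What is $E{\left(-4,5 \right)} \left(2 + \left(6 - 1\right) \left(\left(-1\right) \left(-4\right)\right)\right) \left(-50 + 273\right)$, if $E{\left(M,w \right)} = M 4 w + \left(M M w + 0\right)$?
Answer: $0$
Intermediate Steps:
$E{\left(M,w \right)} = w M^{2} + 4 M w$ ($E{\left(M,w \right)} = 4 M w + \left(M^{2} w + 0\right) = 4 M w + \left(w M^{2} + 0\right) = 4 M w + w M^{2} = w M^{2} + 4 M w$)
$E{\left(-4,5 \right)} \left(2 + \left(6 - 1\right) \left(\left(-1\right) \left(-4\right)\right)\right) \left(-50 + 273\right) = \left(-4\right) 5 \left(4 - 4\right) \left(2 + \left(6 - 1\right) \left(\left(-1\right) \left(-4\right)\right)\right) \left(-50 + 273\right) = \left(-4\right) 5 \cdot 0 \left(2 + 5 \cdot 4\right) 223 = 0 \left(2 + 20\right) 223 = 0 \cdot 22 \cdot 223 = 0 \cdot 223 = 0$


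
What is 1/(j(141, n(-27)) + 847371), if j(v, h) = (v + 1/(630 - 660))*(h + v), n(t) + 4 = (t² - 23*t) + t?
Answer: 3/3159547 ≈ 9.4950e-7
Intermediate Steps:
n(t) = -4 + t² - 22*t (n(t) = -4 + ((t² - 23*t) + t) = -4 + (t² - 22*t) = -4 + t² - 22*t)
j(v, h) = (-1/30 + v)*(h + v) (j(v, h) = (v + 1/(-30))*(h + v) = (v - 1/30)*(h + v) = (-1/30 + v)*(h + v))
1/(j(141, n(-27)) + 847371) = 1/((141² - (-4 + (-27)² - 22*(-27))/30 - 1/30*141 + (-4 + (-27)² - 22*(-27))*141) + 847371) = 1/((19881 - (-4 + 729 + 594)/30 - 47/10 + (-4 + 729 + 594)*141) + 847371) = 1/((19881 - 1/30*1319 - 47/10 + 1319*141) + 847371) = 1/((19881 - 1319/30 - 47/10 + 185979) + 847371) = 1/(617434/3 + 847371) = 1/(3159547/3) = 3/3159547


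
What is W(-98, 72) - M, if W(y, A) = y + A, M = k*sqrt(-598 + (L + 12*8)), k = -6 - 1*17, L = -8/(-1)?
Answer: -26 + 23*I*sqrt(494) ≈ -26.0 + 511.2*I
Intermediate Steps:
L = 8 (L = -8*(-1) = 8)
k = -23 (k = -6 - 17 = -23)
M = -23*I*sqrt(494) (M = -23*sqrt(-598 + (8 + 12*8)) = -23*sqrt(-598 + (8 + 96)) = -23*sqrt(-598 + 104) = -23*I*sqrt(494) ≈ -511.2*I)
W(y, A) = A + y
W(-98, 72) - M = (72 - 98) - (-23)*I*sqrt(494) = -26 + 23*I*sqrt(494)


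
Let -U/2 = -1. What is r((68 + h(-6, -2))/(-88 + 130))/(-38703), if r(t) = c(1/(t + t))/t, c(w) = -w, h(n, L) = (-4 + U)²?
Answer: 7/1592352 ≈ 4.3960e-6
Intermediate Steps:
U = 2 (U = -2*(-1) = 2)
h(n, L) = 4 (h(n, L) = (-4 + 2)² = (-2)² = 4)
r(t) = -1/(2*t²) (r(t) = (-1/(t + t))/t = (-1/(2*t))/t = -1/(2*t²))
r((68 + h(-6, -2))/(-88 + 130))/(-38703) = -(-88 + 130)²/(68 + 4)²/2/(-38703) = -1/(2*(72/42)²)*(-1/38703) = -1/(2*(72*(1/42))²)*(-1/38703) = -1/(2*(12/7)²)*(-1/38703) = -½*49/144*(-1/38703) = -49/288*(-1/38703) = 7/1592352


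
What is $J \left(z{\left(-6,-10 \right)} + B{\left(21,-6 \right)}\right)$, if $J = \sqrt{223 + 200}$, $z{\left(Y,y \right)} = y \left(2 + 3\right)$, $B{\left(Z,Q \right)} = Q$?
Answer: $- 168 \sqrt{47} \approx -1151.8$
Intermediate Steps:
$z{\left(Y,y \right)} = 5 y$ ($z{\left(Y,y \right)} = y 5 = 5 y$)
$J = 3 \sqrt{47}$ ($J = \sqrt{423} = 3 \sqrt{47} \approx 20.567$)
$J \left(z{\left(-6,-10 \right)} + B{\left(21,-6 \right)}\right) = 3 \sqrt{47} \left(5 \left(-10\right) - 6\right) = 3 \sqrt{47} \left(-50 - 6\right) = 3 \sqrt{47} \left(-56\right) = - 168 \sqrt{47}$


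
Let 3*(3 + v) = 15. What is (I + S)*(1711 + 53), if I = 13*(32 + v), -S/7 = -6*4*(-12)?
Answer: -2776536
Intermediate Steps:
v = 2 (v = -3 + (⅓)*15 = -3 + 5 = 2)
S = -2016 (S = -7*(-6*4)*(-12) = -(-168)*(-12) = -7*288 = -2016)
I = 442 (I = 13*(32 + 2) = 13*34 = 442)
(I + S)*(1711 + 53) = (442 - 2016)*(1711 + 53) = -1574*1764 = -2776536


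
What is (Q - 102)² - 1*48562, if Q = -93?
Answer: -10537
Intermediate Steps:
(Q - 102)² - 1*48562 = (-93 - 102)² - 1*48562 = (-195)² - 48562 = 38025 - 48562 = -10537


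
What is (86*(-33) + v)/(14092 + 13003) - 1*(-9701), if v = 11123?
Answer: 52571376/5419 ≈ 9701.3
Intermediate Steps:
(86*(-33) + v)/(14092 + 13003) - 1*(-9701) = (86*(-33) + 11123)/(14092 + 13003) - 1*(-9701) = (-2838 + 11123)/27095 + 9701 = 8285*(1/27095) + 9701 = 1657/5419 + 9701 = 52571376/5419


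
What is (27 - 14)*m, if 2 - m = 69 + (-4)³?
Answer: -39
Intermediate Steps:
m = -3 (m = 2 - (69 + (-4)³) = 2 - (69 - 64) = 2 - 1*5 = 2 - 5 = -3)
(27 - 14)*m = (27 - 14)*(-3) = 13*(-3) = -39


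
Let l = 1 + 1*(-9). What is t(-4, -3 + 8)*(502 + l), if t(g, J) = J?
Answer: 2470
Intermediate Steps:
l = -8 (l = 1 - 9 = -8)
t(-4, -3 + 8)*(502 + l) = (-3 + 8)*(502 - 8) = 5*494 = 2470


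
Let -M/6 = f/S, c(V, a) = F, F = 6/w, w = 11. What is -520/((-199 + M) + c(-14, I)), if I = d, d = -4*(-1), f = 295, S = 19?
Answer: 108680/60947 ≈ 1.7832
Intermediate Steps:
d = 4
F = 6/11 ≈ 0.54545
I = 4
c(V, a) = 6/11
M = -1770/19 ≈ -93.158
-520/((-199 + M) + c(-14, I)) = -520/((-199 - 1770/19) + 6/11) = -520/(-5551/19 + 6/11) = -520/(-60947/209) = -520*(-209/60947) = 108680/60947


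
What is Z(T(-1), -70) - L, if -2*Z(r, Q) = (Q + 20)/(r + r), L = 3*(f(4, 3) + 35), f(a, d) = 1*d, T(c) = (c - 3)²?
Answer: -3623/32 ≈ -113.22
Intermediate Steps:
T(c) = (-3 + c)²
f(a, d) = d
L = 114 (L = 3*(3 + 35) = 3*38 = 114)
Z(r, Q) = -(20 + Q)/(4*r) (Z(r, Q) = -(Q + 20)/(2*(r + r)) = -(20 + Q)/(2*(2*r)) = -(20 + Q)*1/(2*r)/2 = -(20 + Q)/(4*r))
Z(T(-1), -70) - L = (-20 - 1*(-70))/(4*((-3 - 1)²)) - 1*114 = (-20 + 70)/(4*((-4)²)) - 114 = (¼)*50/16 - 114 = (¼)*(1/16)*50 - 114 = 25/32 - 114 = -3623/32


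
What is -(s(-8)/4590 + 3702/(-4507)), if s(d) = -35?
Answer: 3429985/4137426 ≈ 0.82901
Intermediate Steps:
-(s(-8)/4590 + 3702/(-4507)) = -(-35/4590 + 3702/(-4507)) = -(-35*1/4590 + 3702*(-1/4507)) = -(-7/918 - 3702/4507) = -1*(-3429985/4137426) = 3429985/4137426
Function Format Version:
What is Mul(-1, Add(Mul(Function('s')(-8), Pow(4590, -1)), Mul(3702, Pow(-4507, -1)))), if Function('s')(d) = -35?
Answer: Rational(3429985, 4137426) ≈ 0.82901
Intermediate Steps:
Mul(-1, Add(Mul(Function('s')(-8), Pow(4590, -1)), Mul(3702, Pow(-4507, -1)))) = Mul(-1, Add(Mul(-35, Pow(4590, -1)), Mul(3702, Pow(-4507, -1)))) = Mul(-1, Add(Mul(-35, Rational(1, 4590)), Mul(3702, Rational(-1, 4507)))) = Mul(-1, Add(Rational(-7, 918), Rational(-3702, 4507))) = Mul(-1, Rational(-3429985, 4137426)) = Rational(3429985, 4137426)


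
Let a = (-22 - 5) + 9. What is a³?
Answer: -5832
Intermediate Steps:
a = -18 (a = -27 + 9 = -18)
a³ = (-18)³ = -5832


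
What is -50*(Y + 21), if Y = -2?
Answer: -950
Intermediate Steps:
-50*(Y + 21) = -50*(-2 + 21) = -50*19 = -950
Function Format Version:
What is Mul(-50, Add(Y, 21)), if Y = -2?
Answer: -950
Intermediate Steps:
Mul(-50, Add(Y, 21)) = Mul(-50, Add(-2, 21)) = Mul(-50, 19) = -950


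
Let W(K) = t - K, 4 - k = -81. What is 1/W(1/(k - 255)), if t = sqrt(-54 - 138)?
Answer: -170*I/(-I + 1360*sqrt(3)) ≈ 3.0637e-5 - 0.072169*I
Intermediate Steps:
k = 85 (k = 4 - 1*(-81) = 4 + 81 = 85)
t = 8*I*sqrt(3) (t = sqrt(-192) = 8*I*sqrt(3) ≈ 13.856*I)
W(K) = -K + 8*I*sqrt(3) (W(K) = 8*I*sqrt(3) - K = -K + 8*I*sqrt(3))
1/W(1/(k - 255)) = 1/(-1/(85 - 255) + 8*I*sqrt(3)) = 1/(-1/(-170) + 8*I*sqrt(3)) = 1/(-1*(-1/170) + 8*I*sqrt(3)) = 1/(1/170 + 8*I*sqrt(3))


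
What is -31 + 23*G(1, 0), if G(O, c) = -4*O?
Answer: -123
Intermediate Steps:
-31 + 23*G(1, 0) = -31 + 23*(-4*1) = -31 + 23*(-4) = -31 - 92 = -123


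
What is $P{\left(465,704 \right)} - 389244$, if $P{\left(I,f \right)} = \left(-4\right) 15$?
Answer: $-389304$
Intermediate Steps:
$P{\left(I,f \right)} = -60$
$P{\left(465,704 \right)} - 389244 = -60 - 389244 = -389304$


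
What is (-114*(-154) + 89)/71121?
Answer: 17645/71121 ≈ 0.24810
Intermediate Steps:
(-114*(-154) + 89)/71121 = (17556 + 89)*(1/71121) = 17645*(1/71121) = 17645/71121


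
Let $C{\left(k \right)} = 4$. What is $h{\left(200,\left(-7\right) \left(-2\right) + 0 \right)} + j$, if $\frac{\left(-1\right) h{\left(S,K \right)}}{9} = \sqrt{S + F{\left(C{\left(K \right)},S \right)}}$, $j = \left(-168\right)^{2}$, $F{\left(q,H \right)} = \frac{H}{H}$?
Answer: $28224 - 9 \sqrt{201} \approx 28096.0$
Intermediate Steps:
$F{\left(q,H \right)} = 1$
$j = 28224$
$h{\left(S,K \right)} = - 9 \sqrt{1 + S}$ ($h{\left(S,K \right)} = - 9 \sqrt{S + 1} = - 9 \sqrt{1 + S}$)
$h{\left(200,\left(-7\right) \left(-2\right) + 0 \right)} + j = - 9 \sqrt{1 + 200} + 28224 = - 9 \sqrt{201} + 28224 = 28224 - 9 \sqrt{201}$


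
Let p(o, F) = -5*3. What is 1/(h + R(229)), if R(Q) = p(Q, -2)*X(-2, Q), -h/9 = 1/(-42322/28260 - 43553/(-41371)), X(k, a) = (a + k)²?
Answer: -260047841/200994816833265 ≈ -1.2938e-6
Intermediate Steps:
p(o, F) = -15
h = 5261150070/260047841 (h = -9/(-42322/28260 - 43553/(-41371)) = -9/(-42322*1/28260 - 43553*(-1/41371)) = -9/(-21161/14130 + 43553/41371) = -9/(-260047841/584572230) = -9*(-584572230/260047841) = 5261150070/260047841 ≈ 20.231)
R(Q) = -15*(-2 + Q)² (R(Q) = -15*(Q - 2)² = -15*(-2 + Q)²)
1/(h + R(229)) = 1/(5261150070/260047841 - 15*(-2 + 229)²) = 1/(5261150070/260047841 - 15*227²) = 1/(5261150070/260047841 - 15*51529) = 1/(5261150070/260047841 - 772935) = 1/(-200994816833265/260047841) = -260047841/200994816833265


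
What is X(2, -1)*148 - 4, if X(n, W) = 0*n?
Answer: -4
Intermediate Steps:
X(n, W) = 0
X(2, -1)*148 - 4 = 0*148 - 4 = 0 - 4 = -4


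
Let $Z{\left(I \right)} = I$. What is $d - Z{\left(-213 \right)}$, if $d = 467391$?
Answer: $467604$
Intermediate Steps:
$d - Z{\left(-213 \right)} = 467391 - -213 = 467391 + 213 = 467604$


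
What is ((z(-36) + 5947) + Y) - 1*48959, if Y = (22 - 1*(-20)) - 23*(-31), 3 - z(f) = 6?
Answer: -42260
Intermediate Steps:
z(f) = -3 (z(f) = 3 - 1*6 = 3 - 6 = -3)
Y = 755 (Y = (22 + 20) + 713 = 42 + 713 = 755)
((z(-36) + 5947) + Y) - 1*48959 = ((-3 + 5947) + 755) - 1*48959 = (5944 + 755) - 48959 = 6699 - 48959 = -42260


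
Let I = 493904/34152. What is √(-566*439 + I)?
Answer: 2*I*√1132004078898/4269 ≈ 498.46*I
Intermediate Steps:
I = 61738/4269 (I = 493904*(1/34152) = 61738/4269 ≈ 14.462)
√(-566*439 + I) = √(-566*439 + 61738/4269) = √(-248474 + 61738/4269) = √(-1060673768/4269) = 2*I*√1132004078898/4269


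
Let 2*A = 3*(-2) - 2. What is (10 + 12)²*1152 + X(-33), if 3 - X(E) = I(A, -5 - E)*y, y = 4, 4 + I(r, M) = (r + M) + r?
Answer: 557507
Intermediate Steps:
A = -4 (A = (3*(-2) - 2)/2 = (-6 - 2)/2 = (½)*(-8) = -4)
I(r, M) = -4 + M + 2*r (I(r, M) = -4 + ((r + M) + r) = -4 + ((M + r) + r) = -4 + (M + 2*r) = -4 + M + 2*r)
X(E) = 71 + 4*E (X(E) = 3 - (-4 + (-5 - E) + 2*(-4))*4 = 3 - (-4 + (-5 - E) - 8)*4 = 3 - (-17 - E)*4 = 3 - (-68 - 4*E) = 3 + (68 + 4*E) = 71 + 4*E)
(10 + 12)²*1152 + X(-33) = (10 + 12)²*1152 + (71 + 4*(-33)) = 22²*1152 + (71 - 132) = 484*1152 - 61 = 557568 - 61 = 557507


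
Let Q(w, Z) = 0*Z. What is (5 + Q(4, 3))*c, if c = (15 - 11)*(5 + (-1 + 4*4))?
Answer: 400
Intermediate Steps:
Q(w, Z) = 0
c = 80 (c = 4*(5 + (-1 + 16)) = 4*(5 + 15) = 4*20 = 80)
(5 + Q(4, 3))*c = (5 + 0)*80 = 5*80 = 400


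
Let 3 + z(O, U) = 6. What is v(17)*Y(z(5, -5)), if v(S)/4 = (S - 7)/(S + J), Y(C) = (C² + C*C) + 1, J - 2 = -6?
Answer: 760/13 ≈ 58.462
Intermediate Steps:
z(O, U) = 3 (z(O, U) = -3 + 6 = 3)
J = -4 (J = 2 - 6 = -4)
Y(C) = 1 + 2*C² (Y(C) = (C² + C²) + 1 = 2*C² + 1 = 1 + 2*C²)
v(S) = 4*(-7 + S)/(-4 + S) (v(S) = 4*((S - 7)/(S - 4)) = 4*((-7 + S)/(-4 + S)) = 4*(-7 + S)/(-4 + S))
v(17)*Y(z(5, -5)) = (4*(-7 + 17)/(-4 + 17))*(1 + 2*3²) = (4*10/13)*(1 + 2*9) = (4*(1/13)*10)*(1 + 18) = (40/13)*19 = 760/13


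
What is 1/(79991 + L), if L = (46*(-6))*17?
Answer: 1/75299 ≈ 1.3280e-5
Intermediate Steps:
L = -4692 (L = -276*17 = -4692)
1/(79991 + L) = 1/(79991 - 4692) = 1/75299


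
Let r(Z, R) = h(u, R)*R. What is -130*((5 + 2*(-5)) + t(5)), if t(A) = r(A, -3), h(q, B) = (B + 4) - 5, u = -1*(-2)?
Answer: -910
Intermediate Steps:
u = 2
h(q, B) = -1 + B (h(q, B) = (4 + B) - 5 = -1 + B)
r(Z, R) = R*(-1 + R) (r(Z, R) = (-1 + R)*R = R*(-1 + R))
t(A) = 12 (t(A) = -3*(-1 - 3) = -3*(-4) = 12)
-130*((5 + 2*(-5)) + t(5)) = -130*((5 + 2*(-5)) + 12) = -130*((5 - 10) + 12) = -130*(-5 + 12) = -130*7 = -910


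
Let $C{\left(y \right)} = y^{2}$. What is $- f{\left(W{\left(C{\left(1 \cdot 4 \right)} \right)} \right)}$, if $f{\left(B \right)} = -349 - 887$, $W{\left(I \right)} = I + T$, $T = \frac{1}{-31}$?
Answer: $1236$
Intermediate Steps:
$T = - \frac{1}{31} \approx -0.032258$
$W{\left(I \right)} = - \frac{1}{31} + I$ ($W{\left(I \right)} = I - \frac{1}{31} = - \frac{1}{31} + I$)
$f{\left(B \right)} = -1236$ ($f{\left(B \right)} = -349 - 887 = -1236$)
$- f{\left(W{\left(C{\left(1 \cdot 4 \right)} \right)} \right)} = \left(-1\right) \left(-1236\right) = 1236$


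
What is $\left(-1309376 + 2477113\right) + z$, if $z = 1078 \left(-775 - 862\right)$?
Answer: $-596949$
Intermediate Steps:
$z = -1764686$ ($z = 1078 \left(-1637\right) = -1764686$)
$\left(-1309376 + 2477113\right) + z = \left(-1309376 + 2477113\right) - 1764686 = 1167737 - 1764686 = -596949$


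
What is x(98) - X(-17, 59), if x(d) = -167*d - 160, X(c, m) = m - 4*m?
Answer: -16349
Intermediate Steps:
X(c, m) = -3*m
x(d) = -160 - 167*d
x(98) - X(-17, 59) = (-160 - 167*98) - (-3)*59 = (-160 - 16366) - 1*(-177) = -16526 + 177 = -16349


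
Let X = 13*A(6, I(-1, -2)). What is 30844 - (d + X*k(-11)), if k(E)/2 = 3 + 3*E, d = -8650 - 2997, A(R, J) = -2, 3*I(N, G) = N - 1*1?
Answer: 40931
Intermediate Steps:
I(N, G) = -⅓ + N/3 (I(N, G) = (N - 1*1)/3 = (N - 1)/3 = (-1 + N)/3 = -⅓ + N/3)
X = -26 (X = 13*(-2) = -26)
d = -11647
k(E) = 6 + 6*E (k(E) = 2*(3 + 3*E) = 6 + 6*E)
30844 - (d + X*k(-11)) = 30844 - (-11647 - 26*(6 + 6*(-11))) = 30844 - (-11647 - 26*(6 - 66)) = 30844 - (-11647 - 26*(-60)) = 30844 - (-11647 + 1560) = 30844 - 1*(-10087) = 30844 + 10087 = 40931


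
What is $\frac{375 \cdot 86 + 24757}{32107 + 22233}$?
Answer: $\frac{57007}{54340} \approx 1.0491$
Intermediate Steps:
$\frac{375 \cdot 86 + 24757}{32107 + 22233} = \frac{32250 + 24757}{54340} = 57007 \cdot \frac{1}{54340} = \frac{57007}{54340}$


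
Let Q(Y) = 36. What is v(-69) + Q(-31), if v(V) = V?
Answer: -33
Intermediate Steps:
v(-69) + Q(-31) = -69 + 36 = -33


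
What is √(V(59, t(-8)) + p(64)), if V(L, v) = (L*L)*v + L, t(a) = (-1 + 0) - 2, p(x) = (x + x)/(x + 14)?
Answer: 4*I*√986973/39 ≈ 101.89*I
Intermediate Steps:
p(x) = 2*x/(14 + x) (p(x) = (2*x)/(14 + x) = 2*x/(14 + x))
t(a) = -3 (t(a) = -1 - 2 = -3)
V(L, v) = L + v*L² (V(L, v) = L²*v + L = v*L² + L = L + v*L²)
√(V(59, t(-8)) + p(64)) = √(59*(1 + 59*(-3)) + 2*64/(14 + 64)) = √(59*(1 - 177) + 2*64/78) = √(59*(-176) + 2*64*(1/78)) = √(-10384 + 64/39) = √(-404912/39) = 4*I*√986973/39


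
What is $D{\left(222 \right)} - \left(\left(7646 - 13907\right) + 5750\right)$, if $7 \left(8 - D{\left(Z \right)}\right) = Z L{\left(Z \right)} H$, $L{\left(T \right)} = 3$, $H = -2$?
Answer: $\frac{4965}{7} \approx 709.29$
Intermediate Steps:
$D{\left(Z \right)} = 8 + \frac{6 Z}{7}$ ($D{\left(Z \right)} = 8 - \frac{Z 3 \left(-2\right)}{7} = 8 - \frac{3 Z \left(-2\right)}{7} = 8 - \frac{\left(-6\right) Z}{7} = 8 + \frac{6 Z}{7}$)
$D{\left(222 \right)} - \left(\left(7646 - 13907\right) + 5750\right) = \left(8 + \frac{6}{7} \cdot 222\right) - \left(\left(7646 - 13907\right) + 5750\right) = \left(8 + \frac{1332}{7}\right) - \left(-6261 + 5750\right) = \frac{1388}{7} - -511 = \frac{1388}{7} + 511 = \frac{4965}{7}$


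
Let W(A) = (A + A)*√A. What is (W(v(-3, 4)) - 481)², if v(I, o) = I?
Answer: 231253 + 5772*I*√3 ≈ 2.3125e+5 + 9997.4*I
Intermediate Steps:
W(A) = 2*A^(3/2) (W(A) = (2*A)*√A = 2*A^(3/2))
(W(v(-3, 4)) - 481)² = (2*(-3)^(3/2) - 481)² = (2*(-3*I*√3) - 481)² = (-6*I*√3 - 481)² = (-481 - 6*I*√3)²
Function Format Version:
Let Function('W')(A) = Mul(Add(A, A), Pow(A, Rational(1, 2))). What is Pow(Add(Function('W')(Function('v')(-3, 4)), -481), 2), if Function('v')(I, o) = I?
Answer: Add(231253, Mul(5772, I, Pow(3, Rational(1, 2)))) ≈ Add(2.3125e+5, Mul(9997.4, I))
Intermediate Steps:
Function('W')(A) = Mul(2, Pow(A, Rational(3, 2))) (Function('W')(A) = Mul(Mul(2, A), Pow(A, Rational(1, 2))) = Mul(2, Pow(A, Rational(3, 2))))
Pow(Add(Function('W')(Function('v')(-3, 4)), -481), 2) = Pow(Add(Mul(2, Pow(-3, Rational(3, 2))), -481), 2) = Pow(Add(Mul(2, Mul(-3, I, Pow(3, Rational(1, 2)))), -481), 2) = Pow(Add(Mul(-6, I, Pow(3, Rational(1, 2))), -481), 2) = Pow(Add(-481, Mul(-6, I, Pow(3, Rational(1, 2)))), 2)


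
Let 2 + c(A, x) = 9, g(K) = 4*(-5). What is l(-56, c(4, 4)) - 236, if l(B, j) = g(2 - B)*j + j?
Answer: -369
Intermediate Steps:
g(K) = -20
c(A, x) = 7 (c(A, x) = -2 + 9 = 7)
l(B, j) = -19*j (l(B, j) = -20*j + j = -19*j)
l(-56, c(4, 4)) - 236 = -19*7 - 236 = -133 - 236 = -369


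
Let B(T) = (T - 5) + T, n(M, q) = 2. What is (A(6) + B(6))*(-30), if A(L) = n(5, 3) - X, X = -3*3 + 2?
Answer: -480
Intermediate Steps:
X = -7 (X = -9 + 2 = -7)
B(T) = -5 + 2*T (B(T) = (-5 + T) + T = -5 + 2*T)
A(L) = 9 (A(L) = 2 - 1*(-7) = 2 + 7 = 9)
(A(6) + B(6))*(-30) = (9 + (-5 + 2*6))*(-30) = (9 + (-5 + 12))*(-30) = (9 + 7)*(-30) = 16*(-30) = -480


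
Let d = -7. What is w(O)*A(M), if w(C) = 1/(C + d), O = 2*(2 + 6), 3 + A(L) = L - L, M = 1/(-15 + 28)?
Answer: -⅓ ≈ -0.33333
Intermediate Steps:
M = 1/13 ≈ 0.076923
A(L) = -3 (A(L) = -3 + (L - L) = -3 + 0 = -3)
O = 16 (O = 2*8 = 16)
w(C) = 1/(-7 + C) (w(C) = 1/(C - 7) = 1/(-7 + C))
w(O)*A(M) = -3/(-7 + 16) = -3/9 = (⅑)*(-3) = -⅓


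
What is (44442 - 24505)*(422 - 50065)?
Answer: -989732491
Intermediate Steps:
(44442 - 24505)*(422 - 50065) = 19937*(-49643) = -989732491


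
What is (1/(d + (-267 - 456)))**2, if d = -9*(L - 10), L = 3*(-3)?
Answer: 1/304704 ≈ 3.2819e-6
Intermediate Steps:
L = -9
d = 171 (d = -9*(-9 - 10) = -9*(-19) = 171)
(1/(d + (-267 - 456)))**2 = (1/(171 + (-267 - 456)))**2 = (1/(171 - 723))**2 = (1/(-552))**2 = (-1/552)**2 = 1/304704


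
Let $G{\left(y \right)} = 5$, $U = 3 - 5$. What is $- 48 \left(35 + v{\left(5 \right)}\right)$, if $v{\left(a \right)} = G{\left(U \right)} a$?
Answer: $-2880$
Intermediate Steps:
$U = -2$
$v{\left(a \right)} = 5 a$
$- 48 \left(35 + v{\left(5 \right)}\right) = - 48 \left(35 + 5 \cdot 5\right) = - 48 \left(35 + 25\right) = \left(-48\right) 60 = -2880$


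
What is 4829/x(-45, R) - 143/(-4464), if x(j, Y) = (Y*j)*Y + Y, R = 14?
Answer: -10148699/19654992 ≈ -0.51634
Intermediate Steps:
x(j, Y) = Y + j*Y² (x(j, Y) = j*Y² + Y = Y + j*Y²)
4829/x(-45, R) - 143/(-4464) = 4829/((14*(1 + 14*(-45)))) - 143/(-4464) = 4829/((14*(1 - 630))) - 143*(-1/4464) = 4829/((14*(-629))) + 143/4464 = 4829/(-8806) + 143/4464 = 4829*(-1/8806) + 143/4464 = -4829/8806 + 143/4464 = -10148699/19654992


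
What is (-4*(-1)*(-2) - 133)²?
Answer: 19881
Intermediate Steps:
(-4*(-1)*(-2) - 133)² = (4*(-2) - 133)² = (-8 - 133)² = (-141)² = 19881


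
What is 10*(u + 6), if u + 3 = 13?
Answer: 160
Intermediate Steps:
u = 10 (u = -3 + 13 = 10)
10*(u + 6) = 10*(10 + 6) = 10*16 = 160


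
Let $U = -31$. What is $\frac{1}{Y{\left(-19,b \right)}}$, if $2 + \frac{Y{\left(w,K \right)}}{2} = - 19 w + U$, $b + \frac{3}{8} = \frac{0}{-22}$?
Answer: $\frac{1}{656} \approx 0.0015244$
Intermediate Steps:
$b = - \frac{3}{8}$ ($b = - \frac{3}{8} + \frac{0}{-22} = - \frac{3}{8} + 0 \left(- \frac{1}{22}\right) = - \frac{3}{8} + 0 = - \frac{3}{8} \approx -0.375$)
$Y{\left(w,K \right)} = -66 - 38 w$ ($Y{\left(w,K \right)} = -4 + 2 \left(- 19 w - 31\right) = -4 + 2 \left(-31 - 19 w\right) = -4 - \left(62 + 38 w\right) = -66 - 38 w$)
$\frac{1}{Y{\left(-19,b \right)}} = \frac{1}{-66 - -722} = \frac{1}{-66 + 722} = \frac{1}{656}$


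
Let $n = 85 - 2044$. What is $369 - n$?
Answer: $2328$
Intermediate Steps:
$n = -1959$ ($n = 85 - 2044 = -1959$)
$369 - n = 369 - -1959 = 369 + 1959 = 2328$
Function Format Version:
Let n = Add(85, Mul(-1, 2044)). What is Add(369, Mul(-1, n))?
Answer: 2328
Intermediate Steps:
n = -1959 (n = Add(85, -2044) = -1959)
Add(369, Mul(-1, n)) = Add(369, Mul(-1, -1959)) = Add(369, 1959) = 2328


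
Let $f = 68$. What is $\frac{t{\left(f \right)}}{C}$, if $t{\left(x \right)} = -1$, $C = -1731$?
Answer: $\frac{1}{1731} \approx 0.0005777$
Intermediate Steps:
$\frac{t{\left(f \right)}}{C} = - \frac{1}{-1731} = \left(-1\right) \left(- \frac{1}{1731}\right) = \frac{1}{1731}$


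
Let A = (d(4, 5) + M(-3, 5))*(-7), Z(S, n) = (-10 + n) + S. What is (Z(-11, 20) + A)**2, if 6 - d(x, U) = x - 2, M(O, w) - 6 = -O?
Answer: 8464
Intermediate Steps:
M(O, w) = 6 - O
Z(S, n) = -10 + S + n
d(x, U) = 8 - x (d(x, U) = 6 - (x - 2) = 6 - (-2 + x) = 6 + (2 - x) = 8 - x)
A = -91 (A = ((8 - 1*4) + (6 - 1*(-3)))*(-7) = ((8 - 4) + (6 + 3))*(-7) = (4 + 9)*(-7) = 13*(-7) = -91)
(Z(-11, 20) + A)**2 = ((-10 - 11 + 20) - 91)**2 = (-1 - 91)**2 = (-92)**2 = 8464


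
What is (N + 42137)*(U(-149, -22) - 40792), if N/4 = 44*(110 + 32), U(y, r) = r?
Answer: -2739803006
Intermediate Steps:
N = 24992 (N = 4*(44*(110 + 32)) = 4*(44*142) = 4*6248 = 24992)
(N + 42137)*(U(-149, -22) - 40792) = (24992 + 42137)*(-22 - 40792) = 67129*(-40814) = -2739803006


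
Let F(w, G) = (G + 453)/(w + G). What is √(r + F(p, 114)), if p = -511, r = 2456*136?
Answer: √52643702645/397 ≈ 577.94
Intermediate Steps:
r = 334016
F(w, G) = (453 + G)/(G + w)
√(r + F(p, 114)) = √(334016 + (453 + 114)/(114 - 511)) = √(334016 + 567/(-397)) = √(334016 - 1/397*567) = √(334016 - 567/397) = √(132603785/397) = √52643702645/397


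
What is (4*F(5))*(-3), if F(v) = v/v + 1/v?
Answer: -72/5 ≈ -14.400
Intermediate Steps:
F(v) = 1 + 1/v
(4*F(5))*(-3) = (4*((1 + 5)/5))*(-3) = (4*((⅕)*6))*(-3) = (4*(6/5))*(-3) = (24/5)*(-3) = -72/5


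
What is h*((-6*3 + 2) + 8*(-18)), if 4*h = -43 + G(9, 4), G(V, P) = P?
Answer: 1560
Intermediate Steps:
h = -39/4 (h = (-43 + 4)/4 = (¼)*(-39) = -39/4 ≈ -9.7500)
h*((-6*3 + 2) + 8*(-18)) = -39*((-6*3 + 2) + 8*(-18))/4 = -39*((-18 + 2) - 144)/4 = -39*(-16 - 144)/4 = -39/4*(-160) = 1560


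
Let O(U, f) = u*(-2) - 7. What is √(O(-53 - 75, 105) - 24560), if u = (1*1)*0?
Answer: I*√24567 ≈ 156.74*I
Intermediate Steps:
u = 0 (u = 1*0 = 0)
O(U, f) = -7 (O(U, f) = 0*(-2) - 7 = 0 - 7 = -7)
√(O(-53 - 75, 105) - 24560) = √(-7 - 24560) = √(-24567) = I*√24567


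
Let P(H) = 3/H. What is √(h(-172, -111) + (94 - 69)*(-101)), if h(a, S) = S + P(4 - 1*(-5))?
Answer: I*√23721/3 ≈ 51.339*I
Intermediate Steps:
h(a, S) = ⅓ + S (h(a, S) = S + 3/(4 - 1*(-5)) = S + 3/(4 + 5) = S + 3/9 = S + 3*(⅑) = S + ⅓ = ⅓ + S)
√(h(-172, -111) + (94 - 69)*(-101)) = √((⅓ - 111) + (94 - 69)*(-101)) = √(-332/3 + 25*(-101)) = √(-332/3 - 2525) = √(-7907/3) = I*√23721/3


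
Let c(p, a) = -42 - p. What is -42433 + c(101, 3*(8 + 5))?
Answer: -42576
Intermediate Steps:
-42433 + c(101, 3*(8 + 5)) = -42433 + (-42 - 1*101) = -42433 + (-42 - 101) = -42433 - 143 = -42576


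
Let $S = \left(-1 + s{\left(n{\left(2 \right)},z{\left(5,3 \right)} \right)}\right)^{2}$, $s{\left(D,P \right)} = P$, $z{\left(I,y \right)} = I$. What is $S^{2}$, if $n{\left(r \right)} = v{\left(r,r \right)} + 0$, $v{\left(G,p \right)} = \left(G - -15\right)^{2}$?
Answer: $256$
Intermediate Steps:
$v{\left(G,p \right)} = \left(15 + G\right)^{2}$ ($v{\left(G,p \right)} = \left(G + 15\right)^{2} = \left(15 + G\right)^{2}$)
$n{\left(r \right)} = \left(15 + r\right)^{2}$ ($n{\left(r \right)} = \left(15 + r\right)^{2} + 0 = \left(15 + r\right)^{2}$)
$S = 16$ ($S = \left(-1 + 5\right)^{2} = 4^{2} = 16$)
$S^{2} = 16^{2} = 256$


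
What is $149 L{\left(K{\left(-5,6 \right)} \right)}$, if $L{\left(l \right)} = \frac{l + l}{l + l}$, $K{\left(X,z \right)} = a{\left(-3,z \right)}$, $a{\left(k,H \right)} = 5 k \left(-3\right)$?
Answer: $149$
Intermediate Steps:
$a{\left(k,H \right)} = - 15 k$
$K{\left(X,z \right)} = 45$ ($K{\left(X,z \right)} = \left(-15\right) \left(-3\right) = 45$)
$L{\left(l \right)} = 1$ ($L{\left(l \right)} = \frac{2 l}{2 l} = 2 l \frac{1}{2 l} = 1$)
$149 L{\left(K{\left(-5,6 \right)} \right)} = 149 \cdot 1 = 149$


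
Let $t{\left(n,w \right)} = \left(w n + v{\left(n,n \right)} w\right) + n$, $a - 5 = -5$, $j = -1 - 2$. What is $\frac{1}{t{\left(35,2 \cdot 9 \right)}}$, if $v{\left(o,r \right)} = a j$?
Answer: $\frac{1}{665} \approx 0.0015038$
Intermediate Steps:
$j = -3$
$a = 0$ ($a = 5 - 5 = 0$)
$v{\left(o,r \right)} = 0$ ($v{\left(o,r \right)} = 0 \left(-3\right) = 0$)
$t{\left(n,w \right)} = n + n w$ ($t{\left(n,w \right)} = \left(w n + 0 w\right) + n = \left(n w + 0\right) + n = n w + n = n + n w$)
$\frac{1}{t{\left(35,2 \cdot 9 \right)}} = \frac{1}{35 \left(1 + 2 \cdot 9\right)} = \frac{1}{35 \left(1 + 18\right)} = \frac{1}{35 \cdot 19} = \frac{1}{665}$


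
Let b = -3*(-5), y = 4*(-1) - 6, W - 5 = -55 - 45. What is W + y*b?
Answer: -245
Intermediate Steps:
W = -95 (W = 5 + (-55 - 45) = 5 - 100 = -95)
y = -10 (y = -4 - 6 = -10)
b = 15
W + y*b = -95 - 10*15 = -95 - 150 = -245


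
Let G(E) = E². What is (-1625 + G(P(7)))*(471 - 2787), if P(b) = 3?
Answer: 3742656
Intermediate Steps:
(-1625 + G(P(7)))*(471 - 2787) = (-1625 + 3²)*(471 - 2787) = (-1625 + 9)*(-2316) = -1616*(-2316) = 3742656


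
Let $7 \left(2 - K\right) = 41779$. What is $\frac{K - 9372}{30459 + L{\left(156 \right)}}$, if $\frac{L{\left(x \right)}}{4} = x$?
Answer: $- \frac{107369}{217581} \approx -0.49347$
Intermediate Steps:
$K = - \frac{41765}{7}$ ($K = 2 - \frac{41779}{7} = - \frac{41765}{7} \approx -5966.4$)
$L{\left(x \right)} = 4 x$
$\frac{K - 9372}{30459 + L{\left(156 \right)}} = \frac{- \frac{41765}{7} - 9372}{30459 + 4 \cdot 156} = - \frac{107369}{7 \left(30459 + 624\right)} = - \frac{107369}{7 \cdot 31083} = \left(- \frac{107369}{7}\right) \frac{1}{31083} = - \frac{107369}{217581}$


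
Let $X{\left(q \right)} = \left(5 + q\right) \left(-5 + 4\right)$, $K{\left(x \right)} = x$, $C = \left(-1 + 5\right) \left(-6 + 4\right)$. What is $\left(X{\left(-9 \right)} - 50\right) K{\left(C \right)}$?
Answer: $368$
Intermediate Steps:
$C = -8$ ($C = 4 \left(-2\right) = -8$)
$X{\left(q \right)} = -5 - q$ ($X{\left(q \right)} = \left(5 + q\right) \left(-1\right) = -5 - q$)
$\left(X{\left(-9 \right)} - 50\right) K{\left(C \right)} = \left(\left(-5 - -9\right) - 50\right) \left(-8\right) = \left(\left(-5 + 9\right) - 50\right) \left(-8\right) = \left(4 - 50\right) \left(-8\right) = \left(-46\right) \left(-8\right) = 368$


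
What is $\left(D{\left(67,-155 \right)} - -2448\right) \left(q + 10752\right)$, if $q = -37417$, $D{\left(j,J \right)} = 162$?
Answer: $-69595650$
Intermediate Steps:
$\left(D{\left(67,-155 \right)} - -2448\right) \left(q + 10752\right) = \left(162 - -2448\right) \left(-37417 + 10752\right) = \left(162 + 2448\right) \left(-26665\right) = 2610 \left(-26665\right) = -69595650$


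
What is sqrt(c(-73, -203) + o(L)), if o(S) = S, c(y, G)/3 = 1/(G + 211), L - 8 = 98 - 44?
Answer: sqrt(998)/4 ≈ 7.8978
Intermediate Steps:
L = 62 (L = 8 + (98 - 44) = 8 + 54 = 62)
c(y, G) = 3/(211 + G) (c(y, G) = 3/(G + 211) = 3/(211 + G))
sqrt(c(-73, -203) + o(L)) = sqrt(3/(211 - 203) + 62) = sqrt(3/8 + 62) = sqrt(499/8) = sqrt(998)/4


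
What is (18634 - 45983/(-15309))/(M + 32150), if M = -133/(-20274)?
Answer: 275450180266/475168930857 ≈ 0.57969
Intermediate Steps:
M = 133/20274 (M = -133*(-1/20274) = 133/20274 ≈ 0.0065601)
(18634 - 45983/(-15309))/(M + 32150) = (18634 - 45983/(-15309))/(133/20274 + 32150) = (18634 - 45983*(-1/15309))/(651809233/20274) = (18634 + 6569/2187)*(20274/651809233) = (40759127/2187)*(20274/651809233) = 275450180266/475168930857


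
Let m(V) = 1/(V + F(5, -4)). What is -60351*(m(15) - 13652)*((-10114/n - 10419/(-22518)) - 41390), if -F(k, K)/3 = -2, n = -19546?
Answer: -17510513261898271877603/513492966 ≈ -3.4101e+13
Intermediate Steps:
F(k, K) = 6 (F(k, K) = -3*(-2) = 6)
m(V) = 1/(6 + V) (m(V) = 1/(V + 6) = 1/(6 + V))
-60351*(m(15) - 13652)*((-10114/n - 10419/(-22518)) - 41390) = -60351*(1/(6 + 15) - 13652)*((-10114/(-19546) - 10419/(-22518)) - 41390) = -60351*(1/21 - 13652)*((-10114*(-1/19546) - 10419*(-1/22518)) - 41390) = -60351*(1/21 - 13652)*((5057/9773 + 3473/7506) - 41390) = -60351*(-286691*(71899471/73356138 - 41390)/21) = -60351*(-286691/21*(-3036138652349/73356138)) = -60351/(1/(870433626380587159/1540478898)) = -60351/1540478898/870433626380587159 = -60351*870433626380587159/1540478898 = -17510513261898271877603/513492966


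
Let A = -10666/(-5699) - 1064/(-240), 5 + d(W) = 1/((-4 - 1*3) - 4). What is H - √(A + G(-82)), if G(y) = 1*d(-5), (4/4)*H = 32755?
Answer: 32755 - √4293752034990/1880670 ≈ 32754.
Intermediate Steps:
d(W) = -56/11 (d(W) = -5 + 1/((-4 - 1*3) - 4) = -5 + 1/((-4 - 3) - 4) = -5 + 1/(-7 - 4) = -5 + 1/(-11) = -5 - 1/11 = -56/11)
H = 32755
G(y) = -56/11 (G(y) = 1*(-56/11) = -56/11)
A = 1077947/170970 (A = -10666*(-1/5699) - 1064*(-1/240) = 10666/5699 + 133/30 = 1077947/170970 ≈ 6.3049)
H - √(A + G(-82)) = 32755 - √(1077947/170970 - 56/11) = 32755 - √(2283097/1880670) = 32755 - √4293752034990/1880670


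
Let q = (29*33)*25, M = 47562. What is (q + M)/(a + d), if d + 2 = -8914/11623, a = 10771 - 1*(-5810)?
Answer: 92321489/21409867 ≈ 4.3121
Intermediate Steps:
a = 16581 (a = 10771 + 5810 = 16581)
q = 23925 (q = 957*25 = 23925)
d = -32160/11623 (d = -2 - 8914/11623 = -32160/11623 ≈ -2.7669)
(q + M)/(a + d) = (23925 + 47562)/(16581 - 32160/11623) = 71487/(192688803/11623) = 71487*(11623/192688803) = 92321489/21409867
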